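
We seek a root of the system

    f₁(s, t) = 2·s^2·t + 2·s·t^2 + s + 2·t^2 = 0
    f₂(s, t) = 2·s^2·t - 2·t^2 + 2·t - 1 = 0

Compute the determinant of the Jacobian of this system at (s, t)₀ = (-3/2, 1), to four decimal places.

7.5000

J = [[4·s·t + 2·t^2 + 1, 2·s^2 + 4·s·t + 4·t], [4·s·t, 2·s^2 - 4·t + 2]].
At the point, J = [[-3.0000, 2.5000], [-6.0000, 2.5000]].
det J = 7.5000.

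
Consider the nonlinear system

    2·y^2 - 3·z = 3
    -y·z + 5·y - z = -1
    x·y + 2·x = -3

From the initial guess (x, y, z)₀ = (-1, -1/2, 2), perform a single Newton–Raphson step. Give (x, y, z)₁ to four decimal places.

At (-1, -1/2, 2): F = (-8.5000, -2.5000, 1.5000).
Jacobian J = [[0, 4·y, -3], [0, -z + 5, -y - 1], [y + 2, x, 0]].
At the point, J = [[0.0000, -2.0000, -3.0000], [0.0000, 3.0000, -0.5000], [1.5000, -1.0000, 0.0000]] (det J = 15.0000).
Solving J·Δ = −F gives Δ = (-0.7833, 0.3250, -3.0500).
Then the next iterate is (x, y, z)₁ = (-1.7833, -0.1750, -1.0500).

(-1.7833, -0.1750, -1.0500)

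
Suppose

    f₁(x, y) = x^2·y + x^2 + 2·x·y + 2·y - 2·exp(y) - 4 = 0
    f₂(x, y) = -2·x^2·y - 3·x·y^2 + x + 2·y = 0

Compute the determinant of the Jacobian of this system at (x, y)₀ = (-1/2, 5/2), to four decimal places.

J = [[2·x·y + 2·x + 2·y, x^2 + 2·x - 2·exp(y) + 2], [-4·x·y - 3·y^2 + 1, -2·x^2 - 6·x·y + 2]].
At the point, J = [[1.5000, -23.114988], [-12.7500, 9.0000]].
det J = -281.2161.

-281.2161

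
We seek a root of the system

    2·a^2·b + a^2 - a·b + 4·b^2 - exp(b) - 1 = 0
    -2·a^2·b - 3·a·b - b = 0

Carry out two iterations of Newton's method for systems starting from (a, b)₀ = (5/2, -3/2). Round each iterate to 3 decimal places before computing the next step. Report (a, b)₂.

(1.241, -0.229)

At (5/2, -3/2): F = (-0.97313, 31.500).
Jacobian J = [[4·a·b + 2·a - b, 2·a^2 - a + 8·b - exp(b)], [-4·a·b - 3·b, -2·a^2 - 3·a - 1]].
At the point, J = [[-8.500, -2.22313], [19.500, -21.000]] (det J = 221.85104).
Solving J·Δ = −F gives Δ = (-0.408, 1.121).
Then the next iterate is (a, b)₁ = (2.092, -0.379).
Round to (2.092, -0.379) and repeat: F = (0.74199, 6.07496), J = [[1.39153, 2.94438], [4.30847, -16.02893]].
Δ = (-0.851, 0.150), so (a, b)₂ = (1.241, -0.229).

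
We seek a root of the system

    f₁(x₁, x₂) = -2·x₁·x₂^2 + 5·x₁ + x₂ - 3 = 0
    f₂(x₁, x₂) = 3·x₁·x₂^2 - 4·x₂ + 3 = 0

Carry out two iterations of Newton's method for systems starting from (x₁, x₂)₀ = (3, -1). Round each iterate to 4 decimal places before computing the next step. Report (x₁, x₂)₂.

(0.5285, 0.9855)

At (3, -1): F = (5.0000, 16.0000).
Jacobian J = [[-2·x₂^2 + 5, -4·x₁·x₂ + 1], [3·x₂^2, 6·x₁·x₂ - 4]].
At the point, J = [[3.0000, 13.0000], [3.0000, -22.0000]] (det J = -105.0000).
Solving J·Δ = −F gives Δ = (-3.0286, 0.3143).
Then the next iterate is (x₁, x₂)₁ = (-0.0286, -0.6857).
Round to (-0.0286, -0.6857) and repeat: F = (-3.801805, 5.702458), J = [[4.059631, 0.921556], [1.410553, -3.882334]].
Δ = (0.5571, 1.6712), so (x₁, x₂)₂ = (0.5285, 0.9855).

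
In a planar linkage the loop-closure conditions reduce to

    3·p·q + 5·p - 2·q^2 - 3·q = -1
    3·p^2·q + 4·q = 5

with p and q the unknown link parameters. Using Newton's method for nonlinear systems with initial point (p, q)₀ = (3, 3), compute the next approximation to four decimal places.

(1.6491, 2.5145)

At (3, 3): F = (16.0000, 88.0000).
Jacobian J = [[3·q + 5, 3·p - 4·q - 3], [6·p·q, 3·p^2 + 4]].
At the point, J = [[14.0000, -6.0000], [54.0000, 31.0000]] (det J = 758.0000).
Solving J·Δ = −F gives Δ = (-1.3509, -0.4855).
Then the next iterate is (p, q)₁ = (1.6491, 2.5145).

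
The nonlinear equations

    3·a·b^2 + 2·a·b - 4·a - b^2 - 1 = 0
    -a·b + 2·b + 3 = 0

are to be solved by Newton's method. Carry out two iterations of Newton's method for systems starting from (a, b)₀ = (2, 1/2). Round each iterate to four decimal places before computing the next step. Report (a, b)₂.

(4.7464, 1.9310)

At (2, 1/2): F = (-5.7500, 3.0000).
Jacobian J = [[3·b^2 + 2·b - 4, 6·a·b + 2·a - 2·b], [-b, -a + 2]].
At the point, J = [[-2.2500, 9.0000], [-0.5000, 0.0000]] (det J = 4.5000).
Solving J·Δ = −F gives Δ = (6.0000, 2.1389).
Then the next iterate is (a, b)₁ = (8.0000, 2.6389).
Round to (8.0000, 2.6389) and repeat: F = (169.389644, -12.8334), J = [[22.169180, 137.3894], [-2.6389, -6.0000]].
Δ = (-3.2536, -0.7079), so (a, b)₂ = (4.7464, 1.9310).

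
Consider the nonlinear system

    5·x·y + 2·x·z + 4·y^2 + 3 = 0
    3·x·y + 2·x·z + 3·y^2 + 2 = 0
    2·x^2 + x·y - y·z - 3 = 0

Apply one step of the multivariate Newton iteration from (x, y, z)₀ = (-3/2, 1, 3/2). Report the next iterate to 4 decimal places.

At (-3/2, 1, 3/2): F = (-5.0000, -4.0000, -1.5000).
Jacobian J = [[5·y + 2·z, 5·x + 8·y, 2·x], [3·y + 2·z, 3·x + 6·y, 2·x], [4·x + y, x - z, -y]].
At the point, J = [[8.0000, 0.5000, -3.0000], [6.0000, 1.5000, -3.0000], [-5.0000, -3.0000, -1.0000]] (det J = -42.0000).
Solving J·Δ = −F gives Δ = (0.2381, -0.5238, -1.1190).
Then the next iterate is (x, y, z)₁ = (-1.2619, 0.4762, 0.3810).

(-1.2619, 0.4762, 0.3810)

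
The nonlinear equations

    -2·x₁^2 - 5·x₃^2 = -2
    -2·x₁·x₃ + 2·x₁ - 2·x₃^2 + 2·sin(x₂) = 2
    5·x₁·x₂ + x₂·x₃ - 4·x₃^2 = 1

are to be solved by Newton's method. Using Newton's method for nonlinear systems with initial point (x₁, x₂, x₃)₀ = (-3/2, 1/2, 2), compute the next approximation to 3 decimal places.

(-1.776, 0.187, 0.792)

At (-3/2, 1/2, 2): F = (-22.500, -6.04115, -19.750).
Jacobian J = [[-4·x₁, 0, -10·x₃], [-2·x₃ + 2, 2·cos(x₂), -2·x₁ - 4·x₃], [5·x₂, 5·x₁ + x₃, x₂ - 8·x₃]].
At the point, J = [[6.000, 0.000, -20.000], [-2.000, 1.75517, -5.000], [2.500, -5.500, -15.500]] (det J = -460.47210).
Solving J·Δ = −F gives Δ = (-0.276, -0.313, -1.208).
Then the next iterate is (x₁, x₂, x₃)₁ = (-1.776, 0.187, 0.792).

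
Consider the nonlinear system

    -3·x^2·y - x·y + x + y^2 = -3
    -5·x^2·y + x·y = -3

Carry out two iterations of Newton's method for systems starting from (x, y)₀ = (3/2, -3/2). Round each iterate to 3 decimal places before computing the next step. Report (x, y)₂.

(-0.390, 0.359)

At (3/2, -3/2): F = (19.125, 17.625).
Jacobian J = [[-6·x·y - y + 1, -3·x^2 - x + 2·y], [-10·x·y + y, -5·x^2 + x]].
At the point, J = [[16.000, -11.250], [21.000, -9.750]] (det J = 80.250).
Solving J·Δ = −F gives Δ = (-0.147, 1.491).
Then the next iterate is (x, y)₁ = (1.353, -0.009).
Round to (1.353, -0.009) and repeat: F = (4.41468, 3.07020), J = [[1.08206, -6.86283], [0.11277, -7.80004]].
Δ = (-1.743, 0.368), so (x, y)₂ = (-0.390, 0.359).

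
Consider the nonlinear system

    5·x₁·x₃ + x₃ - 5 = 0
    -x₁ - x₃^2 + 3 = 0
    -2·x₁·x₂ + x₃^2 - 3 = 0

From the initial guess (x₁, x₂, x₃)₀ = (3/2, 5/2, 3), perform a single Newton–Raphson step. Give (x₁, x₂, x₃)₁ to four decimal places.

At (3/2, 5/2, 3): F = (20.5000, -7.5000, -1.5000).
Jacobian J = [[5·x₃, 0, 5·x₁ + 1], [-1, 0, -2·x₃], [-2·x₂, -2·x₁, 2·x₃]].
At the point, J = [[15.0000, 0.0000, 8.5000], [-1.0000, 0.0000, -6.0000], [-5.0000, -3.0000, 6.0000]] (det J = -244.5000).
Solving J·Δ = −F gives Δ = (-0.7270, -1.5460, -1.1288).
Then the next iterate is (x₁, x₂, x₃)₁ = (0.7730, 0.9540, 1.8712).

(0.7730, 0.9540, 1.8712)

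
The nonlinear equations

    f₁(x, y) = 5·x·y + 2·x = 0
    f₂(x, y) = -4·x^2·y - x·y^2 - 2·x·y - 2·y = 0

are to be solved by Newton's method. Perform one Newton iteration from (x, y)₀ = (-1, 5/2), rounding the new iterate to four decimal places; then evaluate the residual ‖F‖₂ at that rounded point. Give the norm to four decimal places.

3.9305

At (-1, 5/2): F = (-14.5000, -3.7500).
Jacobian J = [[5·y + 2, 5·x], [-8·x·y - y^2 - 2·y, -4·x^2 - 2·x·y - 2·x - 2]].
At the point, J = [[14.5000, -5.0000], [8.7500, 1.0000]] (det J = 58.2500).
Solving J·Δ = −F gives Δ = (0.5708, -1.2446).
Then the next iterate is (x, y)₁ = (-0.4292, 1.2554).
Re-evaluating at (-0.4292, 1.2554): F = (-3.552488, -1.681775), so ‖F‖₂ = 3.9305.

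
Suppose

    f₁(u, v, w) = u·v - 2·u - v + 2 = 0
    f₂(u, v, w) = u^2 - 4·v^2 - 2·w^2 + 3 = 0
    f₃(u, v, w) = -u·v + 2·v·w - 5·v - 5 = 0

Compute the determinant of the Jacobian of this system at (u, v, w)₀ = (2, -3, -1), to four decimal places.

576.0000

J = [[v - 2, u - 1, 0], [2·u, -8·v, -4·w], [-v, -u + 2·w - 5, 2·v]].
At the point, J = [[-5.0000, 1.0000, 0.0000], [4.0000, 24.0000, 4.0000], [3.0000, -9.0000, -6.0000]].
det J = 576.0000.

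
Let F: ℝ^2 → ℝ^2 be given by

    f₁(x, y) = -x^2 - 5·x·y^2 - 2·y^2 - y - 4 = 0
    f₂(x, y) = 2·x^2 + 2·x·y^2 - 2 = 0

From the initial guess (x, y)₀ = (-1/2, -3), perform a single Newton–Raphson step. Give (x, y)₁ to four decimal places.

(-0.6125, -0.9500)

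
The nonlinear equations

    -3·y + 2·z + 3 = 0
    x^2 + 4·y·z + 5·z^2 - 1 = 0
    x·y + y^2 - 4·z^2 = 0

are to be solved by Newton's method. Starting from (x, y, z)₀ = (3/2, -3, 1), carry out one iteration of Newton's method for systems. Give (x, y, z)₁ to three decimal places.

(-2.642, 1.177, 0.266)

At (3/2, -3, 1): F = (14.000, -5.750, 0.500).
Jacobian J = [[0, -3, 2], [2·x, 4·z, 4·y + 10·z], [y, x + 2·y, -8·z]].
At the point, J = [[0.000, -3.000, 2.000], [3.000, 4.000, -2.000], [-3.000, -4.500, -8.000]] (det J = -93.000).
Solving J·Δ = −F gives Δ = (-4.142, 4.177, -0.734).
Then the next iterate is (x, y, z)₁ = (-2.642, 1.177, 0.266).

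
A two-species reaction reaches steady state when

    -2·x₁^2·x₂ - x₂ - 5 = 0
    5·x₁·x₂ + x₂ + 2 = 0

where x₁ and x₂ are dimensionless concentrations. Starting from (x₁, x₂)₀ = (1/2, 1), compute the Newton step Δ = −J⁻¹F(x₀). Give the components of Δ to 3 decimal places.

(29.000, -43.000)

At (1/2, 1): F = (-6.500, 5.500).
Jacobian J = [[-4·x₁·x₂, -2·x₁^2 - 1], [5·x₂, 5·x₁ + 1]].
At the point, J = [[-2.000, -1.500], [5.000, 3.500]] (det J = 0.500).
Solving J·Δ = −F gives Δ = (29.000, -43.000).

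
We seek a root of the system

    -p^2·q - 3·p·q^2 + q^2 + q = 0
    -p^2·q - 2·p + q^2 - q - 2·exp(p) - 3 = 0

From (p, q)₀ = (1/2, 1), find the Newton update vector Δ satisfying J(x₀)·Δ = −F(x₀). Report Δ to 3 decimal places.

At (1/2, 1): F = (0.250, -7.54744).
Jacobian J = [[-2·p·q - 3·q^2, -p^2 - 6·p·q + 2·q + 1], [-2·p·q - 2·exp(p) - 2, -p^2 + 2·q - 1]].
At the point, J = [[-4.000, -0.250], [-6.29744, 0.750]] (det J = -4.57436).
Solving J·Δ = −F gives Δ = (-0.371, 6.944).

(-0.371, 6.944)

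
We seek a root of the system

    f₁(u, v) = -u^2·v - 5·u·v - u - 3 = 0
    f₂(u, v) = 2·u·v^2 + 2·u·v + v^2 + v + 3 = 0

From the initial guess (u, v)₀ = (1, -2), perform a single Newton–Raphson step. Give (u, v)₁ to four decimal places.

(0.8065, -1.0860)

At (1, -2): F = (8.0000, 9.0000).
Jacobian J = [[-2·u·v - 5·v - 1, -u^2 - 5·u], [2·v^2 + 2·v, 4·u·v + 2·u + 2·v + 1]].
At the point, J = [[13.0000, -6.0000], [4.0000, -9.0000]] (det J = -93.0000).
Solving J·Δ = −F gives Δ = (-0.1935, 0.9140).
Then the next iterate is (u, v)₁ = (0.8065, -1.0860).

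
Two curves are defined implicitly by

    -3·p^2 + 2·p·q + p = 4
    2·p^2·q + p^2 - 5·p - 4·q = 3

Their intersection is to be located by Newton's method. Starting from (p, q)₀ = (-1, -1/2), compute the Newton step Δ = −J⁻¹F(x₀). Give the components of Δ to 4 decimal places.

(1.0000, -0.5000)

At (-1, -1/2): F = (-7.0000, 4.0000).
Jacobian J = [[-6·p + 2·q + 1, 2·p], [4·p·q + 2·p - 5, 2·p^2 - 4]].
At the point, J = [[6.0000, -2.0000], [-5.0000, -2.0000]] (det J = -22.0000).
Solving J·Δ = −F gives Δ = (1.0000, -0.5000).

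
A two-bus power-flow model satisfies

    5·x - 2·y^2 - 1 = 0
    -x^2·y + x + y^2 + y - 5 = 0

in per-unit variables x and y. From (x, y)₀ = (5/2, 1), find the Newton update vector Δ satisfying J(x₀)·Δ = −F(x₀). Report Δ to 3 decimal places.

(-1.795, 0.132)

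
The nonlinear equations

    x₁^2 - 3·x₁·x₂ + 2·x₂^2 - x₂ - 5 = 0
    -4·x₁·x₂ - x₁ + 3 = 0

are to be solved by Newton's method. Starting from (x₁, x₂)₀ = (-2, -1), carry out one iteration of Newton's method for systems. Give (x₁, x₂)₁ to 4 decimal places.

At (-2, -1): F = (-4.0000, -3.0000).
Jacobian J = [[2·x₁ - 3·x₂, -3·x₁ + 4·x₂ - 1], [-4·x₂ - 1, -4·x₁]].
At the point, J = [[-1.0000, 1.0000], [3.0000, 8.0000]] (det J = -11.0000).
Solving J·Δ = −F gives Δ = (-2.6364, 1.3636).
Then the next iterate is (x₁, x₂)₁ = (-4.6364, 0.3636).

(-4.6364, 0.3636)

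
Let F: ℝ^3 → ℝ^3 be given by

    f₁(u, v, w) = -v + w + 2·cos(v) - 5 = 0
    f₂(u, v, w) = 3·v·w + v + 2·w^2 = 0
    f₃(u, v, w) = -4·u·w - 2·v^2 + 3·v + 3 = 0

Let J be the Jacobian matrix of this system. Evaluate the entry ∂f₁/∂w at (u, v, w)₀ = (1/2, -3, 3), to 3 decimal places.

1.000

∂f₁/∂w = 1.
At (1/2, -3, 3) this is 1.000.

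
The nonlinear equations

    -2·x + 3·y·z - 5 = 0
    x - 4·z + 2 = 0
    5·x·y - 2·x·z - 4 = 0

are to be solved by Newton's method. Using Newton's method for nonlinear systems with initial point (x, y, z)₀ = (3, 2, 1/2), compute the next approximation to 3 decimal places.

(-1.280, 2.907, 0.180)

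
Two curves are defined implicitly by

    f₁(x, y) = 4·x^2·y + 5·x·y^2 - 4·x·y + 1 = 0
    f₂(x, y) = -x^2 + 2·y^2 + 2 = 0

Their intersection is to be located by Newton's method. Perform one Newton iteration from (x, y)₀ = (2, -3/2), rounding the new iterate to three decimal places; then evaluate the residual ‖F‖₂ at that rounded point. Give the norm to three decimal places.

3.506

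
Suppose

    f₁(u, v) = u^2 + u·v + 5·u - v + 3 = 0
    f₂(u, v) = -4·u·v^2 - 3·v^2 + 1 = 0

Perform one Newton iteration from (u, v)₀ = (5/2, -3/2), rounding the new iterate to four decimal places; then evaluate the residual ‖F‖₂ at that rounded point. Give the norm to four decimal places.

At (5/2, -3/2): F = (19.5000, -28.2500).
Jacobian J = [[2·u + v + 5, u - 1], [-4·v^2, -8·u·v - 6·v]].
At the point, J = [[8.5000, 1.5000], [-9.0000, 39.0000]] (det J = 345.0000).
Solving J·Δ = −F gives Δ = (-2.3272, 0.1873).
Then the next iterate is (u, v)₁ = (0.1728, -1.3127).
Re-evaluating at (0.1728, -1.3127): F = (4.979725, -5.360607), so ‖F‖₂ = 7.3167.

7.3167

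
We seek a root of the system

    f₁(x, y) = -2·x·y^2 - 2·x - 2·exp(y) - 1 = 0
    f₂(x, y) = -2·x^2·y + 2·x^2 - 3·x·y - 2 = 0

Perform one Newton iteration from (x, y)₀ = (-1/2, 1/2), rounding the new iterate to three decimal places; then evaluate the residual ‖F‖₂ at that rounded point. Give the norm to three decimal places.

At (-1/2, 1/2): F = (-3.04744, -1.000).
Jacobian J = [[-2·y^2 - 2, -4·x·y - 2·exp(y)], [-4·x·y + 4·x - 3·y, -2·x^2 - 3·x]].
At the point, J = [[-2.500, -2.29744], [-2.500, 1.000]] (det J = -8.24361).
Solving J·Δ = −F gives Δ = (-0.648, -0.621).
Then the next iterate is (x, y)₁ = (-1.148, -0.121).
Re-evaluating at (-1.148, -0.121): F = (-0.44245, 0.53802), so ‖F‖₂ = 0.697.

0.697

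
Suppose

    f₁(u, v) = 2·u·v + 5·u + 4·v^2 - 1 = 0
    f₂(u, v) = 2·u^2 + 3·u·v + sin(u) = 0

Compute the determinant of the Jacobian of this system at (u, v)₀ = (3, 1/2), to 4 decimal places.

-71.1001

J = [[2·v + 5, 2·u + 8·v], [4·u + 3·v + cos(u), 3·u]].
At the point, J = [[6.0000, 10.0000], [12.510008, 9.0000]].
det J = -71.1001.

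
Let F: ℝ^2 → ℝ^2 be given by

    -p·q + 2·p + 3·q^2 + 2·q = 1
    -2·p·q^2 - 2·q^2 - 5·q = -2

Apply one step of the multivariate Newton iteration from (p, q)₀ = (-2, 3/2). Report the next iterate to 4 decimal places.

(-2.3517, 0.9174)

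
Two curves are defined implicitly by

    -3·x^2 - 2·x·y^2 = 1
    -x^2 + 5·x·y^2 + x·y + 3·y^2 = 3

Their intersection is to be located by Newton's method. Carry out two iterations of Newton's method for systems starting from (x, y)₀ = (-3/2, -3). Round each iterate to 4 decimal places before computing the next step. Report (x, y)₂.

(-0.7064, -1.6663)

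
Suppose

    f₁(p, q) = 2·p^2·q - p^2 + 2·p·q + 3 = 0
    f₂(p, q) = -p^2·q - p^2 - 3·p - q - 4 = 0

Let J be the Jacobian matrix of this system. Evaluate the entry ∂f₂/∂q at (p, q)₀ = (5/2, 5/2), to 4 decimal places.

∂f₂/∂q = -p^2 - 1.
At (5/2, 5/2) this is -7.2500.

-7.2500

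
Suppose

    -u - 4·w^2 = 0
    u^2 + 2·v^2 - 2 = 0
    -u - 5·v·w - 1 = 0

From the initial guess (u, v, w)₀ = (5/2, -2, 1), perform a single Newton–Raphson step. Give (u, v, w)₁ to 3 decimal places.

(0.773, -1.548, 0.403)

At (5/2, -2, 1): F = (-6.500, 12.250, 6.500).
Jacobian J = [[-1, 0, -8·w], [2·u, 4·v, 0], [-1, -5·w, -5·v]].
At the point, J = [[-1.000, 0.000, -8.000], [5.000, -8.000, 0.000], [-1.000, -5.000, 10.000]] (det J = 344.000).
Solving J·Δ = −F gives Δ = (-1.727, 0.452, -0.597).
Then the next iterate is (u, v, w)₁ = (0.773, -1.548, 0.403).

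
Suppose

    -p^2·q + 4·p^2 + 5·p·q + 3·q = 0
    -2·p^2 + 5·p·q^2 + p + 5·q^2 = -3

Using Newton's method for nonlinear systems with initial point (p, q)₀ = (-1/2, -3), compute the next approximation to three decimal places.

(-0.469, -1.267)

At (-1/2, -3): F = (0.250, 24.500).
Jacobian J = [[-2·p·q + 8·p + 5·q, -p^2 + 5·p + 3], [-4·p + 5·q^2 + 1, 10·p·q + 10·q]].
At the point, J = [[-22.000, 0.250], [48.000, -15.000]] (det J = 318.000).
Solving J·Δ = −F gives Δ = (0.031, 1.733).
Then the next iterate is (p, q)₁ = (-0.469, -1.267).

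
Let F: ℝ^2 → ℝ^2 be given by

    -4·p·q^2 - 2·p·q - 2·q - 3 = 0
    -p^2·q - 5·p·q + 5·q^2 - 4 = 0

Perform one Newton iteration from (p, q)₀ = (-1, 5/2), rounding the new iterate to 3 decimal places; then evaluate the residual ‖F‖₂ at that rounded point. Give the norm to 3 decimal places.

At (-1, 5/2): F = (22.000, 37.250).
Jacobian J = [[-4·q^2 - 2·q, -8·p·q - 2·p - 2], [-2·p·q - 5·q, -p^2 - 5·p + 10·q]].
At the point, J = [[-30.000, 20.000], [-7.500, 29.000]] (det J = -720.000).
Solving J·Δ = −F gives Δ = (-0.149, -1.323).
Then the next iterate is (p, q)₁ = (-1.149, 1.177).
Re-evaluating at (-1.149, 1.177): F = (3.71772, 8.13463), so ‖F‖₂ = 8.944.

8.944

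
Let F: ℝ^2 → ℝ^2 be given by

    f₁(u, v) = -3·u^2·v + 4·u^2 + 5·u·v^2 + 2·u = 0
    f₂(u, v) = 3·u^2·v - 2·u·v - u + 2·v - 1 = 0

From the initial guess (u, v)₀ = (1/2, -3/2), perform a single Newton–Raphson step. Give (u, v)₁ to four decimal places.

(1.5735, 2.3907)

At (1/2, -3/2): F = (8.7500, -4.1250).
Jacobian J = [[-6·u·v + 8·u + 5·v^2 + 2, -3·u^2 + 10·u·v], [6·u·v - 2·v - 1, 3·u^2 - 2·u + 2]].
At the point, J = [[21.7500, -8.2500], [-2.5000, 1.7500]] (det J = 17.4375).
Solving J·Δ = −F gives Δ = (1.0735, 3.8907).
Then the next iterate is (u, v)₁ = (1.5735, 2.3907).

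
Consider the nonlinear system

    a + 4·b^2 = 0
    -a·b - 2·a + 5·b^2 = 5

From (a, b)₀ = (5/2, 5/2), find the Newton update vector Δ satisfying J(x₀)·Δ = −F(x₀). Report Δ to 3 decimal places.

At (5/2, 5/2): F = (27.500, 15.000).
Jacobian J = [[1, 8·b], [-b - 2, -a + 10·b]].
At the point, J = [[1.000, 20.000], [-4.500, 22.500]] (det J = 112.500).
Solving J·Δ = −F gives Δ = (-2.833, -1.233).

(-2.833, -1.233)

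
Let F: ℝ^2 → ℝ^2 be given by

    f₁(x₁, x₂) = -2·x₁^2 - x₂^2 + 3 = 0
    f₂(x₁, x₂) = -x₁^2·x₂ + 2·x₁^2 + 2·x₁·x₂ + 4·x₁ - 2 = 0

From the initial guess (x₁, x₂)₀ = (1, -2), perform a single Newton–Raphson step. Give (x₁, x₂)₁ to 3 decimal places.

(0.694, -1.556)

At (1, -2): F = (-3.000, 2.000).
Jacobian J = [[-4·x₁, -2·x₂], [-2·x₁·x₂ + 4·x₁ + 2·x₂ + 4, -x₁^2 + 2·x₁]].
At the point, J = [[-4.000, 4.000], [8.000, 1.000]] (det J = -36.000).
Solving J·Δ = −F gives Δ = (-0.306, 0.444).
Then the next iterate is (x₁, x₂)₁ = (0.694, -1.556).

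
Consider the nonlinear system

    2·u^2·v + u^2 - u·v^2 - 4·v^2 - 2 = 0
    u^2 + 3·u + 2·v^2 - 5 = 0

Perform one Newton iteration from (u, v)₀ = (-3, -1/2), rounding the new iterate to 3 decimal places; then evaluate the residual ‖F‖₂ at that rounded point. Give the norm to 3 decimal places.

At (-3, -1/2): F = (-2.250, -4.500).
Jacobian J = [[4·u·v + 2·u - v^2, 2·u^2 - 2·u·v - 8·v], [2·u + 3, 4·v]].
At the point, J = [[-0.250, 19.000], [-3.000, -2.000]] (det J = 57.500).
Solving J·Δ = −F gives Δ = (-1.565, 0.098).
Then the next iterate is (u, v)₁ = (-4.565, -0.402).
Re-evaluating at (-4.565, -0.402): F = (2.17579, 2.46743), so ‖F‖₂ = 3.290.

3.290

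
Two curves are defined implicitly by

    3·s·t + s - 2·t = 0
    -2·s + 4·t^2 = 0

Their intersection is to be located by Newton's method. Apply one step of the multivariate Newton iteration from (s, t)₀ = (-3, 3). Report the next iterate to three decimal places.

(-1.156, 1.404)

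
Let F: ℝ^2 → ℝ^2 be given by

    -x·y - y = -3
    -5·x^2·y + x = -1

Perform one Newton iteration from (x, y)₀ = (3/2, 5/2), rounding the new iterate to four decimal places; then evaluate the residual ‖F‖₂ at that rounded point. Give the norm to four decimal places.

At (3/2, 5/2): F = (-3.2500, -25.6250).
Jacobian J = [[-y, -x - 1], [-10·x·y + 1, -5·x^2]].
At the point, J = [[-2.5000, -2.5000], [-36.5000, -11.2500]] (det J = -63.1250).
Solving J·Δ = −F gives Δ = (-0.4356, -0.8644).
Then the next iterate is (x, y)₁ = (1.0644, 1.6356).
Re-evaluating at (1.0644, 1.6356): F = (-0.376533, -7.200844), so ‖F‖₂ = 7.2107.

7.2107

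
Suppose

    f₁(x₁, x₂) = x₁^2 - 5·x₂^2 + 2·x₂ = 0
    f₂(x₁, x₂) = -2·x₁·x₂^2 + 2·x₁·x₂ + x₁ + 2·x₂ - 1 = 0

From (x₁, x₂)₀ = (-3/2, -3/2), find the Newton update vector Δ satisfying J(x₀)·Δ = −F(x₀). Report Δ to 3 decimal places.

At (-3/2, -3/2): F = (-12.000, 5.750).
Jacobian J = [[2·x₁, -10·x₂ + 2], [-2·x₂^2 + 2·x₂ + 1, -4·x₁·x₂ + 2·x₁ + 2]].
At the point, J = [[-3.000, 17.000], [-6.500, -10.000]] (det J = 140.500).
Solving J·Δ = −F gives Δ = (-0.158, 0.678).

(-0.158, 0.678)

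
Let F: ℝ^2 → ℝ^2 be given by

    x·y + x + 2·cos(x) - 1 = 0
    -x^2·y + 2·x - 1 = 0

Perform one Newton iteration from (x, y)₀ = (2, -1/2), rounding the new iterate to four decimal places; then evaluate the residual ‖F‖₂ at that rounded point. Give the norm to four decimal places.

At (2, -1/2): F = (-0.832294, 5.0000).
Jacobian J = [[y - 2·sin(x) + 1, x], [-2·x·y + 2, -x^2]].
At the point, J = [[-1.318595, 2.0000], [4.0000, -4.0000]] (det J = -2.725621).
Solving J·Δ = −F gives Δ = (-2.4475, -1.1975).
Then the next iterate is (x, y)₁ = (-0.4475, -1.6975).
Re-evaluating at (-0.4475, -1.6975): F = (1.115195, -1.555065), so ‖F‖₂ = 1.9136.

1.9136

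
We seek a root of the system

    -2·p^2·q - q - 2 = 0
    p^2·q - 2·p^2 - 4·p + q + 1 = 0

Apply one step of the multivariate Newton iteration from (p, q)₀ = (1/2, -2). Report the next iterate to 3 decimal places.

At (1/2, -2): F = (1.000, -4.000).
Jacobian J = [[-4·p·q, -2·p^2 - 1], [2·p·q - 4·p - 4, p^2 + 1]].
At the point, J = [[4.000, -1.500], [-8.000, 1.250]] (det J = -7.000).
Solving J·Δ = −F gives Δ = (-0.679, -1.143).
Then the next iterate is (p, q)₁ = (-0.179, -3.143).

(-0.179, -3.143)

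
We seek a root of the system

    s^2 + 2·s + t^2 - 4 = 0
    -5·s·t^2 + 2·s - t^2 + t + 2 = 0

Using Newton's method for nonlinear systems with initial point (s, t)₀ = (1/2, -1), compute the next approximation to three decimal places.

At (1/2, -1): F = (-1.750, -1.500).
Jacobian J = [[2·s + 2, 2·t], [-5·t^2 + 2, -10·s·t - 2·t + 1]].
At the point, J = [[3.000, -2.000], [-3.000, 8.000]] (det J = 18.000).
Solving J·Δ = −F gives Δ = (0.944, 0.542).
Then the next iterate is (s, t)₁ = (1.444, -0.458).

(1.444, -0.458)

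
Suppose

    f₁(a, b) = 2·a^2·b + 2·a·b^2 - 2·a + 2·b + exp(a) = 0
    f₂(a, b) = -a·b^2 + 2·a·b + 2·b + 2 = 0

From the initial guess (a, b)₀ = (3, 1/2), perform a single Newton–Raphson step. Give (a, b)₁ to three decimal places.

(3.083, -0.562)

At (3, 1/2): F = (25.58554, 5.250).
Jacobian J = [[4·a·b + 2·b^2 + exp(a) - 2, 2·a^2 + 4·a·b + 2], [-b^2 + 2·b, -2·a·b + 2·a + 2]].
At the point, J = [[24.58554, 26.000], [0.750, 5.000]] (det J = 103.42768).
Solving J·Δ = −F gives Δ = (0.083, -1.062).
Then the next iterate is (a, b)₁ = (3.083, -0.562).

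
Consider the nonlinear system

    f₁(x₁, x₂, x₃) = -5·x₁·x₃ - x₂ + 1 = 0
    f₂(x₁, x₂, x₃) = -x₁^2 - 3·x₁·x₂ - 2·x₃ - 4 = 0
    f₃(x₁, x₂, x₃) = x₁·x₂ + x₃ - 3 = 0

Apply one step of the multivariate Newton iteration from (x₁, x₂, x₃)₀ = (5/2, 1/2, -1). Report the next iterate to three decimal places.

(-1.716, 2.774, -1.828)

At (5/2, 1/2, -1): F = (13.000, -12.000, -2.750).
Jacobian J = [[-5·x₃, -1, -5·x₁], [-2·x₁ - 3·x₂, -3·x₁, -2], [x₂, x₁, 1]].
At the point, J = [[5.000, -1.000, -12.500], [-6.500, -7.500, -2.000], [0.500, 2.500, 1.000]] (det J = 138.250).
Solving J·Δ = −F gives Δ = (-4.216, 2.274, -0.828).
Then the next iterate is (x₁, x₂, x₃)₁ = (-1.716, 2.774, -1.828).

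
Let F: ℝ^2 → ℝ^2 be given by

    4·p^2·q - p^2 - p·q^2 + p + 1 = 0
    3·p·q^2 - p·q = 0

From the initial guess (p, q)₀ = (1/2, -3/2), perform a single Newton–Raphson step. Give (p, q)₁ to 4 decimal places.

(0.6667, -0.4000)

At (1/2, -3/2): F = (-1.3750, 4.1250).
Jacobian J = [[8·p·q - 2·p - q^2 + 1, 4·p^2 - 2·p·q], [3·q^2 - q, 6·p·q - p]].
At the point, J = [[-8.2500, 2.5000], [8.2500, -5.0000]] (det J = 20.6250).
Solving J·Δ = −F gives Δ = (0.1667, 1.1000).
Then the next iterate is (p, q)₁ = (0.6667, -0.4000).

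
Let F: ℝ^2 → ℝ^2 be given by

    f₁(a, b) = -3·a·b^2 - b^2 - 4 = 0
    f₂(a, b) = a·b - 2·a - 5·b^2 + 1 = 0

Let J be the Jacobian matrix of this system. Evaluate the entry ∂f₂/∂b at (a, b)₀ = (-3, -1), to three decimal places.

∂f₂/∂b = a - 10·b.
At (-3, -1) this is 7.000.

7.000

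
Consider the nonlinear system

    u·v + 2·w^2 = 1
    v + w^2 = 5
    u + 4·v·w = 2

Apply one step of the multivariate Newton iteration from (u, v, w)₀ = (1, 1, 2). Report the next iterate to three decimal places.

(-6.875, 1.125, 1.969)

At (1, 1, 2): F = (8.000, 0.000, 7.000).
Jacobian J = [[v, u, 4·w], [0, 1, 2·w], [1, 4·w, 4·v]].
At the point, J = [[1.000, 1.000, 8.000], [0.000, 1.000, 4.000], [1.000, 8.000, 4.000]] (det J = -32.000).
Solving J·Δ = −F gives Δ = (-7.875, 0.125, -0.031).
Then the next iterate is (u, v, w)₁ = (-6.875, 1.125, 1.969).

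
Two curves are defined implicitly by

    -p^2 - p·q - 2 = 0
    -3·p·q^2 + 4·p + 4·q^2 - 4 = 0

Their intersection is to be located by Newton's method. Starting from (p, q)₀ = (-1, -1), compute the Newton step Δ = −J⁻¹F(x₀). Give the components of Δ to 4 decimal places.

At (-1, -1): F = (-4.0000, -1.0000).
Jacobian J = [[-2·p - q, -p], [-3·q^2 + 4, -6·p·q + 8·q]].
At the point, J = [[3.0000, 1.0000], [1.0000, -14.0000]] (det J = -43.0000).
Solving J·Δ = −F gives Δ = (1.3256, 0.0233).

(1.3256, 0.0233)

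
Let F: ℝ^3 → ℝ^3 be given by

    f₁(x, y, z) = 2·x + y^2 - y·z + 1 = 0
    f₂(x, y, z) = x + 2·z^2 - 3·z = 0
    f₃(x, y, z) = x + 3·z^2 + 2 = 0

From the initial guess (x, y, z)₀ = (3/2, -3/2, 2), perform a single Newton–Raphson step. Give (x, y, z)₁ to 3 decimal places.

(6.571, 1.864, 0.286)

At (3/2, -3/2, 2): F = (9.250, 3.500, 15.500).
Jacobian J = [[2, 2·y - z, -y], [1, 0, 4·z - 3], [1, 0, 6·z]].
At the point, J = [[2.000, -5.000, 1.500], [1.000, 0.000, 5.000], [1.000, 0.000, 12.000]] (det J = 35.000).
Solving J·Δ = −F gives Δ = (5.071, 3.364, -1.714).
Then the next iterate is (x, y, z)₁ = (6.571, 1.864, 0.286).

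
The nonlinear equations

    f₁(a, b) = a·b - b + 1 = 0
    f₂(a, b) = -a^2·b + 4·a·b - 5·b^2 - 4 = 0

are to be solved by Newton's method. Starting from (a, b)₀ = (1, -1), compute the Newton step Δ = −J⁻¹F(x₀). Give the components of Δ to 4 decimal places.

At (1, -1): F = (1.0000, -12.0000).
Jacobian J = [[b, a - 1], [-2·a·b + 4·b, -a^2 + 4·a - 10·b]].
At the point, J = [[-1.0000, 0.0000], [-2.0000, 13.0000]] (det J = -13.0000).
Solving J·Δ = −F gives Δ = (1.0000, 1.0769).

(1.0000, 1.0769)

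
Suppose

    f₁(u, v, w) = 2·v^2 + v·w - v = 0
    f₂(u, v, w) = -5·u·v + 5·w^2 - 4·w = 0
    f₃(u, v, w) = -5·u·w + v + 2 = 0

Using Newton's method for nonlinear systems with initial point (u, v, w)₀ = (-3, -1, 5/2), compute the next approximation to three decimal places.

(-1.290, -0.325, 1.313)

At (-3, -1, 5/2): F = (0.500, 6.250, 38.500).
Jacobian J = [[0, 4·v + w - 1, v], [-5·v, -5·u, 10·w - 4], [-5·w, 1, -5·u]].
At the point, J = [[0.000, -2.500, -1.000], [5.000, 15.000, 21.000], [-12.500, 1.000, 15.000]] (det J = 651.250).
Solving J·Δ = −F gives Δ = (1.710, 0.675, -1.187).
Then the next iterate is (u, v, w)₁ = (-1.290, -0.325, 1.313).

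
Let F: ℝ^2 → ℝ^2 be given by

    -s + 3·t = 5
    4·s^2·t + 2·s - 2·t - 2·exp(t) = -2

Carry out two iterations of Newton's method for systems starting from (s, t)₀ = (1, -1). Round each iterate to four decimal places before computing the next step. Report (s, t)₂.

(1.4823, 2.1608)

At (1, -1): F = (-9.0000, 1.264241).
Jacobian J = [[-1, 3], [8·s·t + 2, 4·s^2 - 2·exp(t) - 2]].
At the point, J = [[-1.0000, 3.0000], [-6.0000, 1.264241]] (det J = 16.735759).
Solving J·Δ = −F gives Δ = (0.9065, 3.3022).
Then the next iterate is (s, t)₁ = (1.9065, 2.3022).
Round to (1.9065, 2.3022) and repeat: F = (0.0001, 14.687915), J = [[-1.0000, 3.0000], [37.113154, -7.453331]].
Δ = (-0.4242, -0.1414), so (s, t)₂ = (1.4823, 2.1608).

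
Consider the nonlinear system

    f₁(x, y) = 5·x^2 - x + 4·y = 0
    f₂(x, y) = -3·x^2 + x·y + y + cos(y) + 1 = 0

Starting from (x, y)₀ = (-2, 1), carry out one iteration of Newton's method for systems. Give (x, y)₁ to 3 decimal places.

(-2.153, -6.303)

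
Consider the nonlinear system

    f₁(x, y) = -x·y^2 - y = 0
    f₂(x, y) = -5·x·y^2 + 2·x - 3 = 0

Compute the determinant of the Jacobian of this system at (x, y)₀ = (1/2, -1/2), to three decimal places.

-0.250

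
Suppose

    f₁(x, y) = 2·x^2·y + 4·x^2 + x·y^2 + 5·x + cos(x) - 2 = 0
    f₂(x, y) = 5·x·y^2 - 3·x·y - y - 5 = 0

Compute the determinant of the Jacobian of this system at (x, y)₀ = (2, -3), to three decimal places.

J = [[4·x·y + 8·x + y^2 - sin(x) + 5, 2·x^2 + 2·x·y], [5·y^2 - 3·y, 10·x·y - 3·x - 1]].
At the point, J = [[5.09070, -4.000], [54.000, -67.000]].
det J = -125.077.

-125.077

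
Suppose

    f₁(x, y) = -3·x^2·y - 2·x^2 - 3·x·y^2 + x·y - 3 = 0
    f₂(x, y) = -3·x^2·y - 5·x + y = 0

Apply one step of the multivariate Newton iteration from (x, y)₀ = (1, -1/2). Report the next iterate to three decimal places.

(-1.077, -0.423)

At (1, -1/2): F = (-4.750, -4.000).
Jacobian J = [[-6·x·y - 4·x - 3·y^2 + y, -3·x^2 - 6·x·y + x], [-6·x·y - 5, -3·x^2 + 1]].
At the point, J = [[-2.250, 1.000], [-2.000, -2.000]] (det J = 6.500).
Solving J·Δ = −F gives Δ = (-2.077, 0.077).
Then the next iterate is (x, y)₁ = (-1.077, -0.423).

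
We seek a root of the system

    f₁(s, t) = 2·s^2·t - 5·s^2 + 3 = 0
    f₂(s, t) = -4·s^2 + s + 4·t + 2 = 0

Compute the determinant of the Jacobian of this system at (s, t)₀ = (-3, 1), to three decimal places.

-378.000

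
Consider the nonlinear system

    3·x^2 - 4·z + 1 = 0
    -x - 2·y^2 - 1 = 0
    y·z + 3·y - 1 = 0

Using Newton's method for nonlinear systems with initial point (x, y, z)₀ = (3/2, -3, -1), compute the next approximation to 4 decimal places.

(-0.3829, -1.4486, -2.2991)

At (3/2, -3, -1): F = (11.7500, -20.5000, -7.0000).
Jacobian J = [[6·x, 0, -4], [-1, -4·y, 0], [0, z + 3, y]].
At the point, J = [[9.0000, 0.0000, -4.0000], [-1.0000, 12.0000, 0.0000], [0.0000, 2.0000, -3.0000]] (det J = -316.0000).
Solving J·Δ = −F gives Δ = (-1.8829, 1.5514, -1.2991).
Then the next iterate is (x, y, z)₁ = (-0.3829, -1.4486, -2.2991).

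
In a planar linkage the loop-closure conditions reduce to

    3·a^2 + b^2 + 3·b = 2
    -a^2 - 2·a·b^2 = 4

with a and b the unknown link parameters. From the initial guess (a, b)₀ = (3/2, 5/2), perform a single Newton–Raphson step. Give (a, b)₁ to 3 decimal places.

(-5.545, 8.114)

At (3/2, 5/2): F = (18.500, -25.000).
Jacobian J = [[6·a, 2·b + 3], [-2·a - 2·b^2, -4·a·b]].
At the point, J = [[9.000, 8.000], [-15.500, -15.000]] (det J = -11.000).
Solving J·Δ = −F gives Δ = (-7.045, 5.614).
Then the next iterate is (a, b)₁ = (-5.545, 8.114).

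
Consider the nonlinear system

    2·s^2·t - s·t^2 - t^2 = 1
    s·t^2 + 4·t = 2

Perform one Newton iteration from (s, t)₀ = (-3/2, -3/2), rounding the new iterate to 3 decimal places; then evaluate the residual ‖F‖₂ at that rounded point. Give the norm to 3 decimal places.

At (-3/2, -3/2): F = (-6.625, -11.375).
Jacobian J = [[4·s·t - t^2, 2·s^2 - 2·s·t - 2·t], [t^2, 2·s·t + 4]].
At the point, J = [[6.750, 3.000], [2.250, 8.500]] (det J = 50.625).
Solving J·Δ = −F gives Δ = (0.438, 1.222).
Then the next iterate is (s, t)₁ = (-1.062, -0.278).
Re-evaluating at (-1.062, -0.278): F = (-1.62229, -3.19408), so ‖F‖₂ = 3.582.

3.582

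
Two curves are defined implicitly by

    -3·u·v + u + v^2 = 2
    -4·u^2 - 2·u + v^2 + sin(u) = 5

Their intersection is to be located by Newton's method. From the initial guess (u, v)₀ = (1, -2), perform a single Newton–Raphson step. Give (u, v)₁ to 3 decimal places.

(0.160, -1.554)

At (1, -2): F = (9.000, -6.15853).
Jacobian J = [[-3·v + 1, -3·u + 2·v], [-8·u + cos(u) - 2, 2·v]].
At the point, J = [[7.000, -7.000], [-9.45970, -4.000]] (det J = -94.21788).
Solving J·Δ = −F gives Δ = (-0.840, 0.446).
Then the next iterate is (u, v)₁ = (0.160, -1.554).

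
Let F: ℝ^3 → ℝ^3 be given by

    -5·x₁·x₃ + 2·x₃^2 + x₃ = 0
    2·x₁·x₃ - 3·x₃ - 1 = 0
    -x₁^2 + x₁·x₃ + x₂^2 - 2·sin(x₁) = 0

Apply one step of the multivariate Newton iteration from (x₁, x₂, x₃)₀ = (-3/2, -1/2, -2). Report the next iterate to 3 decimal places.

At (-3/2, -1/2, -2): F = (-9.000, 11.000, 2.99499).
Jacobian J = [[-5·x₃, 0, -5·x₁ + 4·x₃ + 1], [2·x₃, 0, 2·x₁ - 3], [-2·x₁ + x₃ - 2·cos(x₁), 2·x₂, x₁]].
At the point, J = [[10.000, 0.000, 0.500], [-4.000, 0.000, -6.000], [0.85853, -1.000, -1.500]] (det J = -58.000).
Solving J·Δ = −F gives Δ = (0.836, 1.799, 1.276).
Then the next iterate is (x₁, x₂, x₃)₁ = (-0.664, 1.299, -0.724).

(-0.664, 1.299, -0.724)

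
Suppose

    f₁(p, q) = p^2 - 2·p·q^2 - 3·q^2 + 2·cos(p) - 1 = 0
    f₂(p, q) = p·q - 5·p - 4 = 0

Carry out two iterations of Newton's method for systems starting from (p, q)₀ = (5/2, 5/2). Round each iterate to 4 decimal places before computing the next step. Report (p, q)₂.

(-1.4148, 2.1967)

At (5/2, 5/2): F = (-46.352287, -10.2500).
Jacobian J = [[2·p - 2·q^2 - 2·sin(p), -4·p·q - 6·q], [q - 5, p]].
At the point, J = [[-8.696944, -40.0000], [-2.5000, 2.5000]] (det J = -121.742361).
Solving J·Δ = −F gives Δ = (-4.3196, -0.2196).
Then the next iterate is (p, q)₁ = (-1.8196, 2.2804).
Round to (-1.8196, 2.2804) and repeat: F = (5.142438, 0.948584), J = [[-12.101233, 2.915263], [-2.7196, -1.8196]].
Δ = (0.4048, -0.0837), so (p, q)₂ = (-1.4148, 2.1967).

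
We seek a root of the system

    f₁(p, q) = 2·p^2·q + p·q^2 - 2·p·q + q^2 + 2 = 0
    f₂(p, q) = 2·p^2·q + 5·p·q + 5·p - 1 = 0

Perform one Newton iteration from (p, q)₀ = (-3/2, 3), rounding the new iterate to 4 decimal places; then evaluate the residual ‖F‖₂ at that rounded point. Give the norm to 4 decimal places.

47.4166

At (-3/2, 3): F = (20.0000, -17.5000).
Jacobian J = [[4·p·q + q^2 - 2·q, 2·p^2 + 2·p·q - 2·p + 2·q], [4·p·q + 5·q + 5, 2·p^2 + 5·p]].
At the point, J = [[-15.0000, 4.5000], [2.0000, -3.0000]] (det J = 36.0000).
Solving J·Δ = −F gives Δ = (-0.5208, -6.1806).
Then the next iterate is (p, q)₁ = (-2.0208, -3.1806).
Re-evaluating at (-2.0208, -3.1806): F = (-47.158151, -4.944022), so ‖F‖₂ = 47.4166.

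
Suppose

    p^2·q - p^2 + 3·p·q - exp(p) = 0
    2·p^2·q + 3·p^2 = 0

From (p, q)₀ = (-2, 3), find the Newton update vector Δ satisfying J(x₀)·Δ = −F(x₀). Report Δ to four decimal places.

(-0.1396, -5.1280)

At (-2, 3): F = (-10.135335, 36.0000).
Jacobian J = [[2·p·q - 2·p + 3·q - exp(p), p^2 + 3·p], [4·p·q + 6·p, 2·p^2]].
At the point, J = [[0.864665, -2.0000], [-36.0000, 8.0000]] (det J = -65.082682).
Solving J·Δ = −F gives Δ = (-0.1396, -5.1280).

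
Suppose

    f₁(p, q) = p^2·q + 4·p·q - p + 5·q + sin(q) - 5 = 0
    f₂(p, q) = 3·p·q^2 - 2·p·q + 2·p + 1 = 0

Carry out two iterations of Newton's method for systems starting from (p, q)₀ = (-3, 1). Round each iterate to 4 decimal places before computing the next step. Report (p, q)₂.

(-1.6078, 1.1901)

At (-3, 1): F = (0.841471, -8.0000).
Jacobian J = [[2·p·q + 4·q - 1, p^2 + 4·p + cos(q) + 5], [3·q^2 - 2·q + 2, 6·p·q - 2·p]].
At the point, J = [[-3.0000, 2.540302], [3.0000, -12.0000]] (det J = 28.379093).
Solving J·Δ = −F gives Δ = (-0.3603, -0.7567).
Then the next iterate is (p, q)₁ = (-3.3603, 0.2433).
Round to (-3.3603, 0.2433) and repeat: F = (-0.705287, -4.682216), J = [[-1.661922, 3.820964], [1.690985, 1.815234]].
Δ = (1.7525, 0.9468), so (p, q)₂ = (-1.6078, 1.1901).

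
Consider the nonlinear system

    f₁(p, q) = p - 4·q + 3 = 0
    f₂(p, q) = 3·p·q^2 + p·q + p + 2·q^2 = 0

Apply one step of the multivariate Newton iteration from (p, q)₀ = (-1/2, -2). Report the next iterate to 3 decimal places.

(-0.108, 0.723)

At (-1/2, -2): F = (10.500, 2.500).
Jacobian J = [[1, -4], [3·q^2 + q + 1, 6·p·q + p + 4·q]].
At the point, J = [[1.000, -4.000], [11.000, -2.500]] (det J = 41.500).
Solving J·Δ = −F gives Δ = (0.392, 2.723).
Then the next iterate is (p, q)₁ = (-0.108, 0.723).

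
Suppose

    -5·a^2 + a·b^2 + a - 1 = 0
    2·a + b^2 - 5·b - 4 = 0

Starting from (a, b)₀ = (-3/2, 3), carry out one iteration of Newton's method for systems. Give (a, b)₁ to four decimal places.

(1.8547, 9.2907)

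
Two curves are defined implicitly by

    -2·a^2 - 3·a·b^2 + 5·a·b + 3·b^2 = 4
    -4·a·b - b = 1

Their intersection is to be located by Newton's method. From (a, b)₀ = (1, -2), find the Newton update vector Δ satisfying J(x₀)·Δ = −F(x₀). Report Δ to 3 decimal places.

(-0.389, 1.178)

At (1, -2): F = (-16.000, 9.000).
Jacobian J = [[-4·a - 3·b^2 + 5·b, -6·a·b + 5·a + 6·b], [-4·b, -4·a - 1]].
At the point, J = [[-26.000, 5.000], [8.000, -5.000]] (det J = 90.000).
Solving J·Δ = −F gives Δ = (-0.389, 1.178).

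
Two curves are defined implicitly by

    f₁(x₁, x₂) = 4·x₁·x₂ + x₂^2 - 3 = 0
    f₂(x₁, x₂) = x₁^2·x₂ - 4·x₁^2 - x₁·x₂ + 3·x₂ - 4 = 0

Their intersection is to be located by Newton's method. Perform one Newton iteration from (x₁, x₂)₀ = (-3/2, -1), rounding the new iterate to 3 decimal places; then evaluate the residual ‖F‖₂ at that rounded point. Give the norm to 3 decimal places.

7.928

At (-3/2, -1): F = (4.000, -19.750).
Jacobian J = [[4·x₂, 4·x₁ + 2·x₂], [2·x₁·x₂ - 8·x₁ - x₂, x₁^2 - x₁ + 3]].
At the point, J = [[-4.000, -8.000], [16.000, 6.750]] (det J = 101.000).
Solving J·Δ = −F gives Δ = (1.297, -0.149).
Then the next iterate is (x₁, x₂)₁ = (-0.203, -1.149).
Re-evaluating at (-0.203, -1.149): F = (-0.74681, -7.89243), so ‖F‖₂ = 7.928.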